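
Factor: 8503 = 11^1*773^1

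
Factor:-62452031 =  - 19^1 * 59^1*55711^1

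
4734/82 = 2367/41 = 57.73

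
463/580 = 463/580 = 0.80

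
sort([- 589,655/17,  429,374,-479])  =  [ - 589, - 479,655/17 , 374,429]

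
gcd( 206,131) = 1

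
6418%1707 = 1297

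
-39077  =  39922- 78999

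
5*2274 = 11370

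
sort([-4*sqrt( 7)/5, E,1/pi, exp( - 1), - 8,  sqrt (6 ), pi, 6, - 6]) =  [ - 8 ,  -  6,-4*sqrt( 7 ) /5,1/pi, exp( - 1),sqrt(  6 ),E , pi, 6]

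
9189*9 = 82701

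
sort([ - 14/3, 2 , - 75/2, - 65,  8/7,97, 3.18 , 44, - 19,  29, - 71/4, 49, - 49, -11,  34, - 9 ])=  [ - 65, - 49 ,-75/2, - 19,-71/4, - 11,  -  9 , - 14/3, 8/7,2 , 3.18,29,34, 44 , 49, 97] 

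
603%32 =27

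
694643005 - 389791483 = 304851522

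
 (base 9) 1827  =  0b10101111010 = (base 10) 1402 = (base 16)57A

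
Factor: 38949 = 3^1* 12983^1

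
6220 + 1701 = 7921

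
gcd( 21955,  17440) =5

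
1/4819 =1/4819 =0.00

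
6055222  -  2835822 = 3219400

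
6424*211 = 1355464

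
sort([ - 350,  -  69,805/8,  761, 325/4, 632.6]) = [ - 350, - 69, 325/4,  805/8,632.6,  761]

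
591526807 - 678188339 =-86661532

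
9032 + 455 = 9487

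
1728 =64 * 27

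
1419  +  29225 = 30644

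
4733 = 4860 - 127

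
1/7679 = 1/7679 = 0.00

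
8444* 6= 50664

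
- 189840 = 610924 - 800764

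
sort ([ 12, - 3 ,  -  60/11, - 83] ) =[ - 83, - 60/11, - 3,  12 ] 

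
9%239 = 9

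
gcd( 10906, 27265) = 5453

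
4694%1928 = 838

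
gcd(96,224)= 32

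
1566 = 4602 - 3036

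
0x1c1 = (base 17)197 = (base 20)129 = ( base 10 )449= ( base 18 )16H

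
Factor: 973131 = 3^1*17^1 *19081^1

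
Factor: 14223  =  3^1*11^1*431^1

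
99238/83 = 99238/83 = 1195.64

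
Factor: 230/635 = 46/127 = 2^1*23^1  *  127^(-1)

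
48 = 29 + 19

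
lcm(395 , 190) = 15010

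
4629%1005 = 609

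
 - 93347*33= - 3080451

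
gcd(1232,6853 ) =77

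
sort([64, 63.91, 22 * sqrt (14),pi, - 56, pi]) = [ - 56, pi , pi, 63.91, 64, 22*sqrt( 14)]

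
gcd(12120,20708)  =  4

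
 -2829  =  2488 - 5317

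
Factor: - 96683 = -109^1*887^1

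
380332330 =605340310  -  225007980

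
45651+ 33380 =79031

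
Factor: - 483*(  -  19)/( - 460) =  - 2^( - 2 )*3^1*5^ ( - 1 ) * 7^1*19^1 = -  399/20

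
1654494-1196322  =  458172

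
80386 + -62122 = 18264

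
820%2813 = 820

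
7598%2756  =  2086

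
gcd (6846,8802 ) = 978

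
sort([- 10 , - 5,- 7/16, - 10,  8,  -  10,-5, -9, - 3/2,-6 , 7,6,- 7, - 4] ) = [ - 10,  -  10, - 10,-9 , - 7, - 6, - 5, -5 ,-4 , - 3/2,  -  7/16, 6,7,8 ]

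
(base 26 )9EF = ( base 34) 5k3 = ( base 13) 2c32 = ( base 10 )6463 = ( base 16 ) 193f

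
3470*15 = 52050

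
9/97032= 3/32344  =  0.00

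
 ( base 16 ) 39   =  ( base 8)71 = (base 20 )2H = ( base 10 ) 57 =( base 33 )1O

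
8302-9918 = - 1616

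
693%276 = 141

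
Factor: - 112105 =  - 5^1*7^1*3203^1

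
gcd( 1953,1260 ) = 63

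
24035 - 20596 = 3439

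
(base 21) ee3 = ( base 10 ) 6471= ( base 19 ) HHB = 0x1947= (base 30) 75l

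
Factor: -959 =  - 7^1* 137^1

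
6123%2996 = 131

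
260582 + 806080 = 1066662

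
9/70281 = 1/7809 = 0.00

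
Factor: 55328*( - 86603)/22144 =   -  149736587/692 = -2^( - 2)*7^1*11^1 * 13^1 * 19^1 * 173^( - 1 )*7873^1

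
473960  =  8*59245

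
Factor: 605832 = 2^3*3^1*25243^1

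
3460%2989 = 471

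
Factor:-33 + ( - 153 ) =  - 186 = - 2^1*3^1*31^1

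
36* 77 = 2772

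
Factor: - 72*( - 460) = 2^5 * 3^2*5^1*23^1 = 33120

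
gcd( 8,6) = 2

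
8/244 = 2/61 = 0.03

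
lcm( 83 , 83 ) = 83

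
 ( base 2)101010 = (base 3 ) 1120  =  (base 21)20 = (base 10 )42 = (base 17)28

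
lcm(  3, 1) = 3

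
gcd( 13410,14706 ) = 18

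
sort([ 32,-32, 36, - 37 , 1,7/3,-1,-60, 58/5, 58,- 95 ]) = [ - 95, - 60, - 37 , - 32, - 1, 1, 7/3, 58/5, 32, 36, 58]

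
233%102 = 29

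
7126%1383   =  211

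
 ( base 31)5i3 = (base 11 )4039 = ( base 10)5366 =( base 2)1010011110110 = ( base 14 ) 1d54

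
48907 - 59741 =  - 10834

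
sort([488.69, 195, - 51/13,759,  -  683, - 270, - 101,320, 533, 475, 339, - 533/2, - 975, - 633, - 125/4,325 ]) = [ - 975,-683, - 633,-270 ,- 533/2, - 101, - 125/4 , - 51/13,195,320,325,339,475,488.69,533,  759] 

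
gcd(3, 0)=3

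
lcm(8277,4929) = 438681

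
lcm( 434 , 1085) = 2170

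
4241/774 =4241/774 =5.48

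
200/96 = 25/12 = 2.08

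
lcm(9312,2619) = 83808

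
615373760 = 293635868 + 321737892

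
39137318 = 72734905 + -33597587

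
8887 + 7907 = 16794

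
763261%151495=5786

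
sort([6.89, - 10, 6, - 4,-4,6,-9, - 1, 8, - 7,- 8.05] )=[ - 10,-9, - 8.05,-7  , - 4, - 4, - 1, 6,6,  6.89,8]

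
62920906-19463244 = 43457662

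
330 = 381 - 51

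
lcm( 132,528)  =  528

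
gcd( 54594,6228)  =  18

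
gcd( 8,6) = 2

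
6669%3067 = 535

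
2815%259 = 225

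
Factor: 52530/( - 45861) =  - 2^1*5^1 * 17^1*103^1*15287^( - 1) = - 17510/15287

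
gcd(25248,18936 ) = 6312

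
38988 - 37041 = 1947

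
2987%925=212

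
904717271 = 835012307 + 69704964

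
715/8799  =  715/8799=0.08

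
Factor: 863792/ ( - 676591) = -2^4*23^( - 2) * 1279^( - 1)*53987^1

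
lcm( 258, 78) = 3354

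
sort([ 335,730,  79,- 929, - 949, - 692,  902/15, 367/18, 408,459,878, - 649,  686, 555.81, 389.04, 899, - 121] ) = [ - 949, - 929,- 692, - 649,-121, 367/18,902/15,79, 335,389.04, 408, 459,  555.81,686,730, 878,899 ] 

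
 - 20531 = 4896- 25427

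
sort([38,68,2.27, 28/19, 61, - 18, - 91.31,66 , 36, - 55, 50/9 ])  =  [ - 91.31, - 55,  -  18,28/19,2.27, 50/9,  36, 38, 61, 66,68]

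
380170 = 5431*70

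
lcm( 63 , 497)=4473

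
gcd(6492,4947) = 3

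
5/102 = 5/102 = 0.05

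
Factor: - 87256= - 2^3*13^1*839^1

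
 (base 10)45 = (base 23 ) 1M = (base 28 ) 1h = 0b101101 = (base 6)113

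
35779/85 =420 + 79/85= 420.93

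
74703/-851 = -88 + 5/23 = - 87.78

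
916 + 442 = 1358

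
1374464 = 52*26432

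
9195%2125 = 695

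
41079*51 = 2095029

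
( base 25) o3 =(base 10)603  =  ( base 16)25B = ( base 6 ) 2443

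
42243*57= 2407851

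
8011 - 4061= 3950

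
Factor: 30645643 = 7^1 *829^1 * 5281^1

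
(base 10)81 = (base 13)63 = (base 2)1010001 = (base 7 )144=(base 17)4D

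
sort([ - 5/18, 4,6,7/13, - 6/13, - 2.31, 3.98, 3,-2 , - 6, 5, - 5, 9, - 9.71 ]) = [- 9.71,-6,- 5,-2.31,-2,-6/13,-5/18,7/13, 3,3.98, 4, 5,  6, 9]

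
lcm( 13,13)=13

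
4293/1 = 4293 = 4293.00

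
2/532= 1/266 = 0.00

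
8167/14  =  583+5/14 = 583.36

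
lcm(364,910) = 1820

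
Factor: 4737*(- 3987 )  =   - 18886419  =  -3^3*443^1*1579^1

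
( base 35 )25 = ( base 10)75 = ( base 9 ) 83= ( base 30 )2F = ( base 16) 4B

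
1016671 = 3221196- 2204525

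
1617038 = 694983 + 922055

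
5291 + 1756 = 7047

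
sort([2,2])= [ 2,2 ]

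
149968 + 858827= 1008795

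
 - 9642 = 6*(  -  1607) 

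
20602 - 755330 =-734728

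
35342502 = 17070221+18272281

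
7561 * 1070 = 8090270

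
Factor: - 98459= - 98459^1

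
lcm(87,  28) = 2436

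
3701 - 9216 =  - 5515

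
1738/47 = 1738/47 = 36.98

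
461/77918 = 461/77918 = 0.01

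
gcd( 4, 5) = 1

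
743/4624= 743/4624 = 0.16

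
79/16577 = 79/16577 = 0.00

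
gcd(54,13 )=1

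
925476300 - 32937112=892539188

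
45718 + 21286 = 67004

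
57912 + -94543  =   - 36631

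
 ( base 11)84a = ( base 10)1022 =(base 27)1AN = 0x3fe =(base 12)712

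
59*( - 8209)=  - 484331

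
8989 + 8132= 17121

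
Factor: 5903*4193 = 7^1*599^1*5903^1 = 24751279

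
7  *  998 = 6986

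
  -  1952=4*( - 488) 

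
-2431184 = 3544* (  -  686)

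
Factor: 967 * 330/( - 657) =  - 106370/219 = -  2^1 * 3^ ( - 1)*5^1*11^1 * 73^ ( - 1)*967^1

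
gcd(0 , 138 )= 138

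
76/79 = 76/79 = 0.96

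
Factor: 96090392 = 2^3 * 17^1*706547^1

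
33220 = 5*6644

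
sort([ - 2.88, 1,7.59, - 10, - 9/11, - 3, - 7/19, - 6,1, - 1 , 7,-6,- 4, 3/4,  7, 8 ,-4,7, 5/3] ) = [ - 10, - 6,-6, - 4,  -  4, - 3, - 2.88, - 1, - 9/11, - 7/19,3/4, 1, 1, 5/3, 7, 7,7,7.59,8]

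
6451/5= 1290 + 1/5 = 1290.20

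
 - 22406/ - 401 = 22406/401 = 55.88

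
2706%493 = 241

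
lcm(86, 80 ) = 3440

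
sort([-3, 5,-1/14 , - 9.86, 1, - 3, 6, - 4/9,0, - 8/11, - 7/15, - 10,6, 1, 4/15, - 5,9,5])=[ - 10, - 9.86, - 5, - 3, - 3, - 8/11 ,-7/15, - 4/9, - 1/14,0, 4/15,1 , 1 , 5,5, 6,6 , 9] 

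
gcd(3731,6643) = 91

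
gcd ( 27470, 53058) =2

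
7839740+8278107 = 16117847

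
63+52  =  115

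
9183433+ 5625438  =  14808871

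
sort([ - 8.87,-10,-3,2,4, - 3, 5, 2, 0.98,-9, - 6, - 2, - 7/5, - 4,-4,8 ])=[ - 10, - 9, - 8.87, - 6, - 4, - 4, - 3,-3, - 2,-7/5,0.98,2,2, 4,5,8 ] 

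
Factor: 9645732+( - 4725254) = 2^1*109^1*22571^1= 4920478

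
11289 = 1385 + 9904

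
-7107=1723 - 8830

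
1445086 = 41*35246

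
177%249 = 177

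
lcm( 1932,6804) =156492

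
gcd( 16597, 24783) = 1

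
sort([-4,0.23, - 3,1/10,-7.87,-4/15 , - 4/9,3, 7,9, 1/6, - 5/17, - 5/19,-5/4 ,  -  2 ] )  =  [ - 7.87, - 4,-3,-2, - 5/4,-4/9, - 5/17, - 4/15, - 5/19,1/10  ,  1/6, 0.23 , 3,7, 9 ] 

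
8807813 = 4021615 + 4786198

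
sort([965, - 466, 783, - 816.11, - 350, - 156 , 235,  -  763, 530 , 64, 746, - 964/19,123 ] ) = [ - 816.11,  -  763,-466, - 350, - 156, - 964/19, 64,123,235, 530,746 , 783  ,  965]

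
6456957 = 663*9739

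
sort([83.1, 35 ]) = [35 , 83.1]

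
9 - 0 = 9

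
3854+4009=7863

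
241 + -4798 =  - 4557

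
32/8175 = 32/8175 = 0.00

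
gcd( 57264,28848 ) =48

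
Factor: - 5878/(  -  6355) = 2^1*5^(  -  1)*31^( - 1 )*41^ ( - 1)*2939^1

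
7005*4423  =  30983115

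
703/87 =703/87 = 8.08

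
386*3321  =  1281906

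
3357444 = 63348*53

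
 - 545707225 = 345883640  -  891590865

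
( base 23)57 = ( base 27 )4E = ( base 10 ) 122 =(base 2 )1111010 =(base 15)82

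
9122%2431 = 1829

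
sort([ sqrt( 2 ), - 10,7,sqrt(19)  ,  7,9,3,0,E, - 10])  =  [ - 10,  -  10,0,sqrt( 2),E,  3,sqrt(19 ),7,  7,9 ]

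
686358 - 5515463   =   - 4829105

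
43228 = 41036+2192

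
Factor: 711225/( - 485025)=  - 327/223= -3^1 * 109^1* 223^( - 1 ) 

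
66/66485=66/66485= 0.00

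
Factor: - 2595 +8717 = 6122 = 2^1*3061^1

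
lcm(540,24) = 1080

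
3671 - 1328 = 2343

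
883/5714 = 883/5714 = 0.15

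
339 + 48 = 387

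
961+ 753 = 1714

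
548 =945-397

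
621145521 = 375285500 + 245860021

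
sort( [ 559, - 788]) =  [ - 788,559 ]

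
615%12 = 3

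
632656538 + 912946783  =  1545603321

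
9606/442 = 4803/221=21.73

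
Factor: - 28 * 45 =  - 1260 =-2^2*3^2*5^1*7^1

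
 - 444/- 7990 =222/3995 = 0.06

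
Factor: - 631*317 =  - 200027 = -317^1*631^1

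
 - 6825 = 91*( - 75 )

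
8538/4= 4269/2 = 2134.50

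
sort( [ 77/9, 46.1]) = [ 77/9,46.1] 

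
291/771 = 97/257 = 0.38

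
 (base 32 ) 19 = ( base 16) 29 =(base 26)1F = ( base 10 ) 41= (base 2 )101001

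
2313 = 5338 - 3025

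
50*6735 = 336750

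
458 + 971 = 1429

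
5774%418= 340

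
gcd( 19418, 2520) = 14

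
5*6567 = 32835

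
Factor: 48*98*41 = 2^5*3^1*7^2*41^1= 192864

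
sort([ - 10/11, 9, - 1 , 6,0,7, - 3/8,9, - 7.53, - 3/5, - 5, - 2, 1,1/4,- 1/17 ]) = [ - 7.53, - 5, - 2, - 1 , - 10/11 ,-3/5, - 3/8,- 1/17,0,1/4,1,6, 7, 9 , 9] 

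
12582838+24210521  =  36793359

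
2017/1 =2017 = 2017.00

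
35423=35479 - 56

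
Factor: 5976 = 2^3 * 3^2 * 83^1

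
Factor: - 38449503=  - 3^2*4272167^1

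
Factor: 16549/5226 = 2^( - 1 ) * 3^( - 1)*19^1 =19/6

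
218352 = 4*54588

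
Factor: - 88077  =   - 3^1*11^1*17^1 * 157^1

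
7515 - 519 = 6996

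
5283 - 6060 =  - 777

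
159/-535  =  -159/535 = - 0.30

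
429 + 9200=9629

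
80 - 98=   -18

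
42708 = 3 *14236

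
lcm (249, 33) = 2739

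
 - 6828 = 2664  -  9492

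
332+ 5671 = 6003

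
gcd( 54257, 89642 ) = 2359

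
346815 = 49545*7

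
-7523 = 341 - 7864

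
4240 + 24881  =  29121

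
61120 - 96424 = -35304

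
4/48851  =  4/48851=0.00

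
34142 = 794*43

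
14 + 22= 36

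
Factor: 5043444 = 2^2*3^1*7^1  *60041^1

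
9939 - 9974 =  - 35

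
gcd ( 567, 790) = 1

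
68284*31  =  2116804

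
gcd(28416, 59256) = 24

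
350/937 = 350/937 = 0.37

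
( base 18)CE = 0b11100110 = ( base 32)76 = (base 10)230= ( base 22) AA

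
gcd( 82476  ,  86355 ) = 9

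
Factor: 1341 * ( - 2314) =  - 2^1*3^2*13^1 * 89^1 * 149^1 =- 3103074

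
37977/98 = 37977/98  =  387.52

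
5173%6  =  1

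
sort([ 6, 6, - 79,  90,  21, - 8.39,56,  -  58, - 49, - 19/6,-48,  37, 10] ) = [ - 79, - 58,  -  49, - 48, - 8.39, - 19/6, 6, 6, 10,  21,  37,56, 90] 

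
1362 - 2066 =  - 704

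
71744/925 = 71744/925 =77.56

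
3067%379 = 35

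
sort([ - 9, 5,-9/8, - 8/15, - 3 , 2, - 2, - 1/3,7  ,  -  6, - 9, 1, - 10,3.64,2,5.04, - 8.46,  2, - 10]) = [ - 10, - 10, - 9,-9, - 8.46, -6, - 3, - 2,-9/8, - 8/15, - 1/3, 1,2,  2, 2,3.64,5, 5.04, 7]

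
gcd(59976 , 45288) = 1224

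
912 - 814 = 98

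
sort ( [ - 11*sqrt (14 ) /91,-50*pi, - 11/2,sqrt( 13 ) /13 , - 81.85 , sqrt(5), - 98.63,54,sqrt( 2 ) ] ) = [- 50*pi,-98.63, - 81.85 , - 11/2, - 11 * sqrt( 14 )/91,sqrt (13 ) /13,sqrt (2 ),sqrt(5),54]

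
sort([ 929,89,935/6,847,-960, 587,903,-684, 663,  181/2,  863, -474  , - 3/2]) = [ - 960, - 684, - 474,-3/2,89,181/2,935/6, 587,663,847,863 , 903,  929]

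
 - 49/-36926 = 49/36926 = 0.00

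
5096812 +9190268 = 14287080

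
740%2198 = 740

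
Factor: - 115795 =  -5^1*23159^1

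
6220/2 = 3110 = 3110.00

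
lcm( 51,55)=2805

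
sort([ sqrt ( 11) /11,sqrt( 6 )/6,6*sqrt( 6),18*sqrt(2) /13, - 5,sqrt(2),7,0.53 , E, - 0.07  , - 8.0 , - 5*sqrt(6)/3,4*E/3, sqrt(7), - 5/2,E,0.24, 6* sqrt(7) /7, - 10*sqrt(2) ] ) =[ - 10 * sqrt( 2 ), - 8.0,-5, - 5*sqrt( 6) /3,-5/2, - 0.07 , 0.24 , sqrt(11)/11, sqrt( 6)/6,0.53,sqrt( 2 ),18 * sqrt(2)/13, 6*sqrt(7)/7,sqrt(7 ) , E,E,4*E/3, 7, 6*sqrt( 6) ] 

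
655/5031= 655/5031 = 0.13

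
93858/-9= - 10429 + 1/3 = -10428.67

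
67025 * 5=335125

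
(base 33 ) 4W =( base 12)118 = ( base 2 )10100100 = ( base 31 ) 59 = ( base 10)164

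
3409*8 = 27272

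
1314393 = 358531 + 955862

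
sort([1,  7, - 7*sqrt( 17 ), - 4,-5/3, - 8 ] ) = [ - 7*sqrt(17), - 8, - 4, - 5/3,1, 7 ]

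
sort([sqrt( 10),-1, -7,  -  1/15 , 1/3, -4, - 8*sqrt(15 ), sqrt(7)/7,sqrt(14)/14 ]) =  [- 8*sqrt(15), -7, - 4, - 1,- 1/15,sqrt(14 ) /14, 1/3,sqrt(7 )/7,sqrt( 10 ) ] 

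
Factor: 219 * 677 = 3^1*73^1*677^1 = 148263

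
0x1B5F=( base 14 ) 27A7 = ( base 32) 6QV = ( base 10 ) 7007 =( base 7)26300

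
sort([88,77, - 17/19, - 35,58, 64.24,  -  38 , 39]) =[ - 38 , - 35, - 17/19 , 39,58,64.24, 77,88] 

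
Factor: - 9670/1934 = -5^1 = - 5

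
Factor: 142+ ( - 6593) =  - 6451 = -  6451^1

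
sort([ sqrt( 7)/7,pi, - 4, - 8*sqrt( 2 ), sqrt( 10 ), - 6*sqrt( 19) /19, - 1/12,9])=[ - 8*sqrt( 2), - 4, - 6*sqrt( 19)/19, - 1/12 , sqrt( 7)/7,pi, sqrt( 10), 9 ] 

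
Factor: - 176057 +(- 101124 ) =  - 277181 = -  73^1*3797^1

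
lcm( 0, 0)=0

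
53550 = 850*63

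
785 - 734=51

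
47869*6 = 287214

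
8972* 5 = 44860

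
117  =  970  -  853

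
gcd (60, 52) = 4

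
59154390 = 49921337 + 9233053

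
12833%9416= 3417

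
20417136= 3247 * 6288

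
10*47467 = 474670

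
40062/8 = 5007 + 3/4 =5007.75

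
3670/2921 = 1 + 749/2921 = 1.26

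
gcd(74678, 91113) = 1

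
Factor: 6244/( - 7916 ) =  -  7^1*223^1*1979^( - 1) = - 1561/1979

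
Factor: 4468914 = 2^1*3^2 * 19^1 * 73^1*179^1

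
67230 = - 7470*(- 9 )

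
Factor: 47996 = 2^2* 13^2*71^1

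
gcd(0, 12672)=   12672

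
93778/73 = 1284 + 46/73 = 1284.63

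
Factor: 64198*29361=1884917478 = 2^1*3^1*9787^1*32099^1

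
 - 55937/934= -60 + 103/934 = - 59.89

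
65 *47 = 3055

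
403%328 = 75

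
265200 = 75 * 3536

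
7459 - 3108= 4351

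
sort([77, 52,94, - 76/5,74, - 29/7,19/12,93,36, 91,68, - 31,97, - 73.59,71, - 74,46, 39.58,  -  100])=[ - 100, - 74, - 73.59, - 31, - 76/5, - 29/7,19/12, 36,39.58 , 46, 52, 68,71,74,77,  91,93,  94,97 ]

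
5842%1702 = 736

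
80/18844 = 20/4711 = 0.00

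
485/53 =485/53 = 9.15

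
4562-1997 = 2565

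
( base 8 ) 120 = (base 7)143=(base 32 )2g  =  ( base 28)2o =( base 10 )80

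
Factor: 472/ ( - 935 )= -2^3*5^( - 1 )*11^(-1 )*17^( - 1)*59^1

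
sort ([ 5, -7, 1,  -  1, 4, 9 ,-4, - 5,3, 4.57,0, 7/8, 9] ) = [ - 7,-5,  -  4 , - 1,  0, 7/8,1, 3,  4, 4.57,  5, 9,  9 ]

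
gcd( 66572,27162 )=2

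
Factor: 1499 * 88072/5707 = 132019928/5707 = 2^3 * 13^(-1)*101^1 * 109^1*439^(-1)*1499^1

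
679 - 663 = 16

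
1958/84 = 979/42 = 23.31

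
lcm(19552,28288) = 1329536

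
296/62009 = 296/62009 = 0.00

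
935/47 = 935/47 = 19.89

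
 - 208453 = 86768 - 295221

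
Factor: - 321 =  - 3^1*107^1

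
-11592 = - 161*72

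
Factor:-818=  - 2^1*409^1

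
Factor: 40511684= 2^2*67^1*151163^1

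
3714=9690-5976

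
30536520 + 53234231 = 83770751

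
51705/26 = 51705/26 = 1988.65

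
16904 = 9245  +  7659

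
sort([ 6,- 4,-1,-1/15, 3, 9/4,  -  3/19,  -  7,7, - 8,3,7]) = [ - 8, - 7,-4, - 1 , - 3/19, - 1/15,9/4,  3  ,  3,  6, 7,7 ]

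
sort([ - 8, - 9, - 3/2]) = [-9, - 8, - 3/2]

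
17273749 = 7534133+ 9739616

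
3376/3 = 3376/3 =1125.33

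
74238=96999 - 22761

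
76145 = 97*785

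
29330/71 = 413 + 7/71 = 413.10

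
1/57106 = 1/57106 = 0.00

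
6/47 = 6/47 = 0.13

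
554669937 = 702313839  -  147643902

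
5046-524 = 4522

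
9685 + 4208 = 13893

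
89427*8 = 715416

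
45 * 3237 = 145665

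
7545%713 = 415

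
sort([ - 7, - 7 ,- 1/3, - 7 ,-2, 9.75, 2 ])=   [ - 7, - 7, - 7,-2  , - 1/3 , 2 , 9.75]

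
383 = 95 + 288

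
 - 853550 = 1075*( -794)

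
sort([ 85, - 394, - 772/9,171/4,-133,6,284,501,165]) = [ - 394, - 133,  -  772/9,6, 171/4, 85, 165,284, 501]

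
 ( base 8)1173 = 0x27B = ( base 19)1e8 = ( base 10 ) 635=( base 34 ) in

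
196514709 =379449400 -182934691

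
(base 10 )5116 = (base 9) 7014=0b1001111111100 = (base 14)1c16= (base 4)1033330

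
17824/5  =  17824/5 = 3564.80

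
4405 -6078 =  - 1673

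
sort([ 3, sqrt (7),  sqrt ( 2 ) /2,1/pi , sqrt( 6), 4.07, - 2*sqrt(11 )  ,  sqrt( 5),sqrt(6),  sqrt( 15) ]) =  [ - 2*sqrt(11), 1/pi,sqrt( 2 )/2,sqrt( 5), sqrt (6), sqrt( 6), sqrt( 7 ), 3,sqrt( 15),4.07]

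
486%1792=486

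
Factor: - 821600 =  - 2^5 * 5^2 * 13^1*79^1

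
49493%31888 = 17605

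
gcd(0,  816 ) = 816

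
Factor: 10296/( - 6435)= - 8/5= - 2^3*5^(  -  1)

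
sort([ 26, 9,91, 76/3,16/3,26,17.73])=[16/3,9 , 17.73,76/3,26,  26, 91 ] 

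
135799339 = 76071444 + 59727895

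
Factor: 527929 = 527929^1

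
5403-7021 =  - 1618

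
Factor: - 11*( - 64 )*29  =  20416= 2^6*11^1 * 29^1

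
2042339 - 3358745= - 1316406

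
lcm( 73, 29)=2117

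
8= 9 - 1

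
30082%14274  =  1534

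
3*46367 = 139101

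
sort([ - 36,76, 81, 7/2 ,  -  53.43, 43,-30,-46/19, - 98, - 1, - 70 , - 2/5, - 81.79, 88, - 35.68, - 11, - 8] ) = [ - 98 , - 81.79,  -  70,  -  53.43,  -  36, - 35.68, - 30,-11,-8,-46/19, - 1, - 2/5,7/2,43, 76 , 81,88] 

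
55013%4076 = 2025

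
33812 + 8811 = 42623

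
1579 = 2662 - 1083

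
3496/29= 3496/29 =120.55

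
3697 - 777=2920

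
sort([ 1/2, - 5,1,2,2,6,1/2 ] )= [ - 5, 1/2,1/2,  1,  2, 2 , 6 ] 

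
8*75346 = 602768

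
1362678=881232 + 481446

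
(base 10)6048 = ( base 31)693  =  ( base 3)22022000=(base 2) 1011110100000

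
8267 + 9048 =17315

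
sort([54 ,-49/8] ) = [-49/8,54 ] 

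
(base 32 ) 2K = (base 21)40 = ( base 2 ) 1010100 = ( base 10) 84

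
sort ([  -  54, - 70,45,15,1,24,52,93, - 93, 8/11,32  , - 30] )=[- 93, - 70, - 54, - 30, 8/11,1,15, 24, 32,45,52,93] 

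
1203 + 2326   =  3529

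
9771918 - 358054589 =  - 348282671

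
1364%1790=1364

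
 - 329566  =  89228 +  - 418794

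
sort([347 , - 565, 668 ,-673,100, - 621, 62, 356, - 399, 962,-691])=[-691,-673,-621, - 565, - 399, 62,100,347, 356,668,  962]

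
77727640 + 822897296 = 900624936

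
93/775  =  3/25 =0.12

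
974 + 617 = 1591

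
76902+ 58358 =135260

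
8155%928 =731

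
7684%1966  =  1786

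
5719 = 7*817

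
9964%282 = 94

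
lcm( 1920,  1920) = 1920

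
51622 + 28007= 79629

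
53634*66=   3539844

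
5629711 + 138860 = 5768571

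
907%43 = 4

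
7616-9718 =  - 2102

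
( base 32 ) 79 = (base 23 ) a3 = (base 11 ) 1a2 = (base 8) 351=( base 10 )233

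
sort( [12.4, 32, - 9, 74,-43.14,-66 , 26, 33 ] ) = [ - 66,-43.14,-9,12.4,26, 32,33,  74 ] 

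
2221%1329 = 892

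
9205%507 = 79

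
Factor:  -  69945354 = - 2^1*3^2 *131^1*29663^1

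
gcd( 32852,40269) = 1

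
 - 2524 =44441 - 46965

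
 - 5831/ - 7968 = 5831/7968 = 0.73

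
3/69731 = 3/69731=0.00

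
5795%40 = 35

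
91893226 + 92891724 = 184784950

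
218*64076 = 13968568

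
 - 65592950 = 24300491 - 89893441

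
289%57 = 4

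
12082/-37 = -12082/37 = - 326.54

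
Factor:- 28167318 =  - 2^1*3^3*23^1*22679^1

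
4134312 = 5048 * 819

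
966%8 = 6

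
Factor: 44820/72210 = 2^1 * 3^2*29^( - 1 ) = 18/29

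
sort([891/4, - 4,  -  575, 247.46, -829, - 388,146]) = [  -  829, - 575 , - 388, - 4,146, 891/4, 247.46 ] 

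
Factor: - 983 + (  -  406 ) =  - 3^1 *463^1 = - 1389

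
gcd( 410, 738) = 82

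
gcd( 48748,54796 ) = 28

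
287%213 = 74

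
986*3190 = 3145340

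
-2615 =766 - 3381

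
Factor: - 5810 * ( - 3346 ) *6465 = 2^2*3^1*5^2 * 7^2 * 83^1*239^1 * 431^1 = 125681280900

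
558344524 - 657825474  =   - 99480950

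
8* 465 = 3720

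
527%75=2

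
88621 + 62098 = 150719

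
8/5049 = 8/5049=   0.00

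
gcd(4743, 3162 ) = 1581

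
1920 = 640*3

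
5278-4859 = 419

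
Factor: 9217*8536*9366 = 736882338192 = 2^4*3^1*7^1*11^1*13^1*97^1 * 223^1*  709^1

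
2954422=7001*422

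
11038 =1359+9679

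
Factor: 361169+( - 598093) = - 2^2*61^1*971^1 = -236924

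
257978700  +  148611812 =406590512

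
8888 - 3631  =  5257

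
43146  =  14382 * 3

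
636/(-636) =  - 1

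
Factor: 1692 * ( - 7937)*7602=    - 102090329208 = - 2^3*3^3*7^1*47^1*181^1*7937^1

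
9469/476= 557/28= 19.89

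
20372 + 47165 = 67537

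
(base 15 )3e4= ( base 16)379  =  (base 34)Q5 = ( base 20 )249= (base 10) 889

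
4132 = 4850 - 718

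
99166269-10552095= 88614174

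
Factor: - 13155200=  -  2^7*5^2*4111^1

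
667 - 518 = 149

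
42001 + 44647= 86648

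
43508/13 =3346 + 10/13 = 3346.77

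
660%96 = 84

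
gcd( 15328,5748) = 1916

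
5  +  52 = 57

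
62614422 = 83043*754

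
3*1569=4707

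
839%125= 89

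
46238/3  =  15412 + 2/3 = 15412.67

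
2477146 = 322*7693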